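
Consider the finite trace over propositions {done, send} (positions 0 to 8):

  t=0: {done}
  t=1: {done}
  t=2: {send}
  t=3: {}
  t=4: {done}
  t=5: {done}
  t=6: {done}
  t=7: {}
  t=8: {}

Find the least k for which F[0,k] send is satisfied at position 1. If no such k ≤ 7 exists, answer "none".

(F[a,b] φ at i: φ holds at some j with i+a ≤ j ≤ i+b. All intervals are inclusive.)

1

Scan j = 1,2,… for send:
  j=1: fails
  j=2: holds
First hit at j=2, so smallest k = 2-1 = 1.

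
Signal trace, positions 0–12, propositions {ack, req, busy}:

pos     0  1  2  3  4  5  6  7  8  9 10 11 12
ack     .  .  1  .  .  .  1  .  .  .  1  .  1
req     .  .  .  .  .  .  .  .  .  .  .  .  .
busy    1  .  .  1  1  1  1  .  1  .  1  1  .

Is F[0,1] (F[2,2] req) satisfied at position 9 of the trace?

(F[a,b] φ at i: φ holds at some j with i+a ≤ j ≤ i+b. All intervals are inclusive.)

Check F[2,2] req at each j in [9,10]:
  j=9: fails (none in [11,11])
  j=10: fails (none in [12,12])
No position in the window satisfies it → formula fails.

Does not hold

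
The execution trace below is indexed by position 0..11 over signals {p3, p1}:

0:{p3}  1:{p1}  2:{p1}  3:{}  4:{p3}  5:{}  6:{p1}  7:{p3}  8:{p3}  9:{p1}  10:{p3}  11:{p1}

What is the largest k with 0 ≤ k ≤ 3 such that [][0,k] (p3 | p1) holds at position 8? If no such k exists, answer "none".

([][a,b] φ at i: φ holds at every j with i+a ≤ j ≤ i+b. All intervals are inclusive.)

3

(p3 | p1) must hold from j=8 onward; find where it first fails.
  j=8: holds
  j=9: holds
  j=10: holds
  j=11: holds
Holds through j=11; largest k = 3.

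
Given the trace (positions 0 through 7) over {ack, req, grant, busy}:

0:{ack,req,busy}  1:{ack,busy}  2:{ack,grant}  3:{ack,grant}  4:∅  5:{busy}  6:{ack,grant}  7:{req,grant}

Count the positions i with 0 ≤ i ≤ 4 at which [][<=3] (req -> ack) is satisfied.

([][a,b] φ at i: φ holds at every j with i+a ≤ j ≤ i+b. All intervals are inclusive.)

4

Evaluate at each i in [0,4]:
  i=0: ✓ (all of [0,3])
  i=1: ✓ (all of [1,4])
  i=2: ✓ (all of [2,5])
  i=3: ✓ (all of [3,6])
  i=4: ✗ (fails at j=7)
Positions where it holds: {0, 1, 2, 3} → 4.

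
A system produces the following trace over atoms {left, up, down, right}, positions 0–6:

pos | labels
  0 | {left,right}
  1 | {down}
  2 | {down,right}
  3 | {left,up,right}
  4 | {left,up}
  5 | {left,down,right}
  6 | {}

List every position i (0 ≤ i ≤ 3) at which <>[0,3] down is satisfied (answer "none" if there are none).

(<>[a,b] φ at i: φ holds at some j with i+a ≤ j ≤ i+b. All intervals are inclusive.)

0, 1, 2, 3

Evaluate at each i in [0,3]:
  i=0: ✓ (witness j=1)
  i=1: ✓ (witness j=1)
  i=2: ✓ (witness j=2)
  i=3: ✓ (witness j=5)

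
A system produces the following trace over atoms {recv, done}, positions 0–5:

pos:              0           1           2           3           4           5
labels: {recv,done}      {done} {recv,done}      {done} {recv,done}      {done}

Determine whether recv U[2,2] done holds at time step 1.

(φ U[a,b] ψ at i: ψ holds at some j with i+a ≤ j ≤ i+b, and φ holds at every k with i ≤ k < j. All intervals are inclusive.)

False

Need some j in [3,3] with done, and recv at every k in [1,j-1].
  j=3: done holds, but recv fails at k=1 → not this j.
No j in the window works → until fails.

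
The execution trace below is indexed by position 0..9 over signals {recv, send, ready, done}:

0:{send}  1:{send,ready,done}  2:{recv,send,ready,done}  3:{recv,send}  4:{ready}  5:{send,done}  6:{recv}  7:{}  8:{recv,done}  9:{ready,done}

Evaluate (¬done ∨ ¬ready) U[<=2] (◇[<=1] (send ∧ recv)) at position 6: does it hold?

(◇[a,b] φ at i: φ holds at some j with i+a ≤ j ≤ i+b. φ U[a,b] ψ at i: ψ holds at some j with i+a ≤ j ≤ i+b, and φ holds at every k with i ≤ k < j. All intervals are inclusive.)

Need some j in [6,8] with ◇[<=1] (send ∧ recv), and (¬done ∨ ¬ready) at every k in [6,j-1].
  j=6: ◇[<=1] (send ∧ recv) — fails (none in [6,7]).
  j=7: ◇[<=1] (send ∧ recv) — fails (none in [7,8]).
  j=8: ◇[<=1] (send ∧ recv) — fails (none in [8,9]).
No j in the window works → until fails.

False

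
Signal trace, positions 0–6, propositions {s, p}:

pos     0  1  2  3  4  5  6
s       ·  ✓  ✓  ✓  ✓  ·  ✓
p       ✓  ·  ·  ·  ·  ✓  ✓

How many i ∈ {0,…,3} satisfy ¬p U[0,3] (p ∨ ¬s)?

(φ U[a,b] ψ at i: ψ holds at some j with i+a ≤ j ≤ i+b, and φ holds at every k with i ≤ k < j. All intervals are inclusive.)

Evaluate at each i in [0,3]:
  i=0: ✓ (rhs at j=0)
  i=1: ✗ (no rhs in [1,4])
  i=2: ✓ (rhs at j=5; lhs holds on [2,4])
  i=3: ✓ (rhs at j=5; lhs holds on [3,4])
Positions where it holds: {0, 2, 3} → 3.

3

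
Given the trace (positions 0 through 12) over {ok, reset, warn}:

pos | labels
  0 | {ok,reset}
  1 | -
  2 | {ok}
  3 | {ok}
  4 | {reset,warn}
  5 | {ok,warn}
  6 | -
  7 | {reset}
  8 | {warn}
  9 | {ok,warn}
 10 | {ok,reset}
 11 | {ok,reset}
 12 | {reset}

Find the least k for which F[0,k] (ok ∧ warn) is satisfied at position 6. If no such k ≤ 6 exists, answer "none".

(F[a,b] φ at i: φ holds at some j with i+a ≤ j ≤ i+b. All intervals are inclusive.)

Scan j = 6,7,… for (ok ∧ warn):
  j=6: fails
  j=7: fails
  j=8: fails
  j=9: holds
First hit at j=9, so smallest k = 9-6 = 3.

3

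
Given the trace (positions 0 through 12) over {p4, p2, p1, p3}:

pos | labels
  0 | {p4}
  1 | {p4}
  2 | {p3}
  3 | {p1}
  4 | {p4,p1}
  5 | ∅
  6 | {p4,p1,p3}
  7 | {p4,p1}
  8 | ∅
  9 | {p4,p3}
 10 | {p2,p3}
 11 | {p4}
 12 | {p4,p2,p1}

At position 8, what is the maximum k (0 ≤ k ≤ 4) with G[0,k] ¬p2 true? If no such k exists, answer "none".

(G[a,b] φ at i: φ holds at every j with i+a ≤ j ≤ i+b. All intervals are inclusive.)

¬p2 must hold from j=8 onward; find where it first fails.
  j=8: holds
  j=9: holds
  j=10: fails
Holds on [8,9], so largest k = 1.

1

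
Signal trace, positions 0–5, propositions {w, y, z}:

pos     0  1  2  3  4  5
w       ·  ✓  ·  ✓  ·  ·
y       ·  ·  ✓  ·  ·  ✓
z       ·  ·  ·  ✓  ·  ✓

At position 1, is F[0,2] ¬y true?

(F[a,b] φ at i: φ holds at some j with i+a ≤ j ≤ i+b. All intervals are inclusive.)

Holds

Check ¬y at each j in [1,3]:
  j=1: true
  j=2: false
  j=3: true
Found at j=1 → formula holds.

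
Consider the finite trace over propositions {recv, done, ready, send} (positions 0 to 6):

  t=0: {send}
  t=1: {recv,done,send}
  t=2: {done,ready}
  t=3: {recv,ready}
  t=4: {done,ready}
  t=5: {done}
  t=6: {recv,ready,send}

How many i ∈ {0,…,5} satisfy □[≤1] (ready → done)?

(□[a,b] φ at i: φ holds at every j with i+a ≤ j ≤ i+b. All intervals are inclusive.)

3

Evaluate at each i in [0,5]:
  i=0: ✓ (all of [0,1])
  i=1: ✓ (all of [1,2])
  i=2: ✗ (fails at j=3)
  i=3: ✗ (fails at j=3)
  i=4: ✓ (all of [4,5])
  i=5: ✗ (fails at j=6)
Positions where it holds: {0, 1, 4} → 3.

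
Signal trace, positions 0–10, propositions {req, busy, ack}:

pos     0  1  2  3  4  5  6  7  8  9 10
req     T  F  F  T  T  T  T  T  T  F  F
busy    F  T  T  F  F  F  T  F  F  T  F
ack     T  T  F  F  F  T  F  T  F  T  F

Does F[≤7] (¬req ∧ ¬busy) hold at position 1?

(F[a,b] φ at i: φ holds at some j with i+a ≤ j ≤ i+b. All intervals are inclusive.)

No

Check (¬req ∧ ¬busy) at each j in [1,8]:
  j=1: false
  j=2: false
  j=3: false
  j=4: false
  j=5: false
  j=6: false
  j=7: false
  j=8: false
No position in the window satisfies it → formula fails.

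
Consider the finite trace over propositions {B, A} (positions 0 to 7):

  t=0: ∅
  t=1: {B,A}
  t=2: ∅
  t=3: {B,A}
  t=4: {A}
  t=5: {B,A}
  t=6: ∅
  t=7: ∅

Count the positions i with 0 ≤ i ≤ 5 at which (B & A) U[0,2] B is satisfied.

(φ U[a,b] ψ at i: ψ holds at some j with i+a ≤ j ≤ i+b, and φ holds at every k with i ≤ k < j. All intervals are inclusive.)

Evaluate at each i in [0,5]:
  i=0: ✗ (lhs fails at k=0 before rhs at j=1)
  i=1: ✓ (rhs at j=1)
  i=2: ✗ (lhs fails at k=2 before rhs at j=3)
  i=3: ✓ (rhs at j=3)
  i=4: ✗ (lhs fails at k=4 before rhs at j=5)
  i=5: ✓ (rhs at j=5)
Positions where it holds: {1, 3, 5} → 3.

3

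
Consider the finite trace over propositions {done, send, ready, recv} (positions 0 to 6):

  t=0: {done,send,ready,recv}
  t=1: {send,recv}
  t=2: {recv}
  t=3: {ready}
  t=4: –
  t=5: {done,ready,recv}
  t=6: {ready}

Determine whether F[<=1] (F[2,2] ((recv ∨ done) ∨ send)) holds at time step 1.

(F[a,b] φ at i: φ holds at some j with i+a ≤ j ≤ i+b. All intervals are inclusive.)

Check F[2,2] ((recv ∨ done) ∨ send) at each j in [1,2]:
  j=1: fails (none in [3,3])
  j=2: fails (none in [4,4])
No position in the window satisfies it → formula fails.

No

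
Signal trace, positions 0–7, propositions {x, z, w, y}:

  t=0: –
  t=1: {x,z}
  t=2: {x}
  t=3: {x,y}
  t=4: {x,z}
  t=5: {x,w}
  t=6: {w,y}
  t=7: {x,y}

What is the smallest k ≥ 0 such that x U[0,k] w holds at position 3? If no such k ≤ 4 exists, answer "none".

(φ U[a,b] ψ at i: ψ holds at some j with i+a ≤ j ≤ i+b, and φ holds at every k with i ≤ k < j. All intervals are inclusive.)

2

Need earliest j ≥ 3 with w, and x at every k in [3,j-1].
  j=3: rhs fails.
  j=4: rhs fails.
  j=5: rhs holds; lhs holds on [3,4]. k = 2.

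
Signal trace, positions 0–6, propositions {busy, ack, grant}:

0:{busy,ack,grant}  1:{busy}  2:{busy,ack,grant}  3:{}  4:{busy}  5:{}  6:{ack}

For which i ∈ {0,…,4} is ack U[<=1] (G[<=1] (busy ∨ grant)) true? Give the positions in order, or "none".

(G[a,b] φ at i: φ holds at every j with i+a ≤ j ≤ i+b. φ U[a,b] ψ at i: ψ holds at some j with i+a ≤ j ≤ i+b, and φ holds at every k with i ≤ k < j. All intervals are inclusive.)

Evaluate at each i in [0,4]:
  i=0: ✓ (rhs at j=0)
  i=1: ✓ (rhs at j=1)
  i=2: ✗ (no rhs in [2,3])
  i=3: ✗ (no rhs in [3,4])
  i=4: ✗ (no rhs in [4,5])

0, 1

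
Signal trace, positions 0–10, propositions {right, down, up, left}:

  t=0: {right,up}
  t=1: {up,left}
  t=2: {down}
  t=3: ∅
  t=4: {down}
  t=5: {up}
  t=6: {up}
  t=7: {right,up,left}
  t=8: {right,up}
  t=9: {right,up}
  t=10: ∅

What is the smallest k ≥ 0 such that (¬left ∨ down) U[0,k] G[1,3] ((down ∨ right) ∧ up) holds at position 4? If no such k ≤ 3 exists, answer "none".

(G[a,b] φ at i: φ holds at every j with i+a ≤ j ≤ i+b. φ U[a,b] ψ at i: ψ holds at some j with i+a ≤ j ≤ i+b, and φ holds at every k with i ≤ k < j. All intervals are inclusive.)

2

Need earliest j ≥ 4 with G[1,3] ((down ∨ right) ∧ up), and (¬left ∨ down) at every k in [4,j-1].
  j=4: rhs fails.
  j=5: rhs fails.
  j=6: rhs holds; lhs holds on [4,5]. k = 2.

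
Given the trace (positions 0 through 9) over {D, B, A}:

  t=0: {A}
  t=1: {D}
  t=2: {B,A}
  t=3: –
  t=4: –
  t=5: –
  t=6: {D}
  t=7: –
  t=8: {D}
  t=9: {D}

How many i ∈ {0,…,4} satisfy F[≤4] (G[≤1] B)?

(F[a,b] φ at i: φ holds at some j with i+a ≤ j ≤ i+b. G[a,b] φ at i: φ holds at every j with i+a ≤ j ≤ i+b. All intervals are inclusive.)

Evaluate at each i in [0,4]:
  i=0: ✗ (none in [0,4])
  i=1: ✗ (none in [1,5])
  i=2: ✗ (none in [2,6])
  i=3: ✗ (none in [3,7])
  i=4: ✗ (none in [4,8])
Positions where it holds: {} → 0.

0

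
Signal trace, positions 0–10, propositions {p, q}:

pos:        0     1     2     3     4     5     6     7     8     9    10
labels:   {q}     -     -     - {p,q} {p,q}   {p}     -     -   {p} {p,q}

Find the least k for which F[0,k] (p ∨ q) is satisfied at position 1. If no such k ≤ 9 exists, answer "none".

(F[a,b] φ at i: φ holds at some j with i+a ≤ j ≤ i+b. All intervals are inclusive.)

Scan j = 1,2,… for (p ∨ q):
  j=1: fails
  j=2: fails
  j=3: fails
  j=4: holds
First hit at j=4, so smallest k = 4-1 = 3.

3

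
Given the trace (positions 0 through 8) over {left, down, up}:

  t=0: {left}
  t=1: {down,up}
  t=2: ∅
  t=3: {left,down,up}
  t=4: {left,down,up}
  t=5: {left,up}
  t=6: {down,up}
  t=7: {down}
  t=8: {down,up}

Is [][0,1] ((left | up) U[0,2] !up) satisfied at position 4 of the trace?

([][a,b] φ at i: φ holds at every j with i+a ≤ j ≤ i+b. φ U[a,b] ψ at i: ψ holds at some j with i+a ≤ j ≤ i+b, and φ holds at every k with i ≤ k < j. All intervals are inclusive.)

No

Check ((left | up) U[0,2] !up) at every j in [4,5]:
  j=4: fails
  j=5: holds
Fails at j=4 → formula fails.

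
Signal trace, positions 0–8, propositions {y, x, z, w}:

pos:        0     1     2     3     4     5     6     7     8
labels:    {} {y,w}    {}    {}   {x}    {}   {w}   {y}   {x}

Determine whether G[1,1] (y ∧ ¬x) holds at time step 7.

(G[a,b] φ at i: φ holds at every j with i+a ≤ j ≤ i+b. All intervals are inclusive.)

Check (y ∧ ¬x) at every j in [8,8]:
  j=8: false
Fails at j=8 → formula fails.

No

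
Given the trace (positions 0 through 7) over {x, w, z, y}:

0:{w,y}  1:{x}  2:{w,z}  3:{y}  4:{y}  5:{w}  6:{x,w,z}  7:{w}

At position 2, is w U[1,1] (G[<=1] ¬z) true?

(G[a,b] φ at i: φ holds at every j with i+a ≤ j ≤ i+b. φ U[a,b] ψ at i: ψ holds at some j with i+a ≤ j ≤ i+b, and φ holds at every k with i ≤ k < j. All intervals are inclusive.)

Need some j in [3,3] with G[<=1] ¬z, and w at every k in [2,j-1].
  j=3: G[<=1] ¬z holds; w holds at every k in [2,2] → satisfied.

True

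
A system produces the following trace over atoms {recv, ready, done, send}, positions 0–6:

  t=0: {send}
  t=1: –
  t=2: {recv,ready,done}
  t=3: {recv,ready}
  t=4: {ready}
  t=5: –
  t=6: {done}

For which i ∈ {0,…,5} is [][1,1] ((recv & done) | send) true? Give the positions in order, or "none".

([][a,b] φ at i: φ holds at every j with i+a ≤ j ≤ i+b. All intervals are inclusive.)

Evaluate at each i in [0,5]:
  i=0: ✗ (fails at j=1)
  i=1: ✓ (all of [2,2])
  i=2: ✗ (fails at j=3)
  i=3: ✗ (fails at j=4)
  i=4: ✗ (fails at j=5)
  i=5: ✗ (fails at j=6)

1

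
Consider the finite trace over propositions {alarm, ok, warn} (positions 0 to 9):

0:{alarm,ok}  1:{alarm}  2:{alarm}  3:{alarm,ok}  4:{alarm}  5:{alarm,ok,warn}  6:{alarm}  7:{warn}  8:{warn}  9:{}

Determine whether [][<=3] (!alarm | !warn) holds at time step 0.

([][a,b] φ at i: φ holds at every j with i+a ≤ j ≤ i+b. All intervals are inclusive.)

Yes

Check (!alarm | !warn) at every j in [0,3]:
  j=0: true
  j=1: true
  j=2: true
  j=3: true
All positions satisfy it → formula holds.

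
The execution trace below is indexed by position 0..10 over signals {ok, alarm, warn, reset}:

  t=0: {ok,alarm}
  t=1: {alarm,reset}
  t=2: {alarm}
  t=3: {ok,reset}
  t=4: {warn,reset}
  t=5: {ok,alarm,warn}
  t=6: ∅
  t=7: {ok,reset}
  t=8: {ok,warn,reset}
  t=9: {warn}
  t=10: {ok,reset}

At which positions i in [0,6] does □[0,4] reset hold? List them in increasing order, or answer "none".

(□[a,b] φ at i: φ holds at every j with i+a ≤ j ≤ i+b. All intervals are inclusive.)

Evaluate at each i in [0,6]:
  i=0: ✗ (fails at j=0)
  i=1: ✗ (fails at j=2)
  i=2: ✗ (fails at j=2)
  i=3: ✗ (fails at j=5)
  i=4: ✗ (fails at j=5)
  i=5: ✗ (fails at j=5)
  i=6: ✗ (fails at j=6)

none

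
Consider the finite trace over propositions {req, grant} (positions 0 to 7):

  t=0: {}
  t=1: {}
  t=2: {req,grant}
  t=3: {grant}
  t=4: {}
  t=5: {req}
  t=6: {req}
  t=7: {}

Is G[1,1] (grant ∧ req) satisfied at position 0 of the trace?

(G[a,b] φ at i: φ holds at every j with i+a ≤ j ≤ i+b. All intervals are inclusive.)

Check (grant ∧ req) at every j in [1,1]:
  j=1: false
Fails at j=1 → formula fails.

False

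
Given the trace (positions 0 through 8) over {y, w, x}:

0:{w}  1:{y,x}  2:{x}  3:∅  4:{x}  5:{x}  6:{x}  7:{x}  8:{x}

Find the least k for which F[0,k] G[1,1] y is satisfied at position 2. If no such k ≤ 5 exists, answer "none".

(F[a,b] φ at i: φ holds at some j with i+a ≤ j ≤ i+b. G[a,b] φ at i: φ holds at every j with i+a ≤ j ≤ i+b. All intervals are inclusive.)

none

Scan j = 2,3,… for G[1,1] y:
  j=2: fails
  j=3: fails
  j=4: fails
  j=5: fails
  j=6: fails
  j=7: fails
No j in [2,7] satisfies it → none.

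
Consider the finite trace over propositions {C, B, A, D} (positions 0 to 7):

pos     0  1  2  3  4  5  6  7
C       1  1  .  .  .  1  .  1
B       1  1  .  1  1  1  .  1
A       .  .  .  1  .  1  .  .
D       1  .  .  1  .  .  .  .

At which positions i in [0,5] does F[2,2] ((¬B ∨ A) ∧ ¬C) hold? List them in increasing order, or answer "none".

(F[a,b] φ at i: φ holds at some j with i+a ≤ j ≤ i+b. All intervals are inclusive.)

Evaluate at each i in [0,5]:
  i=0: ✓ (witness j=2)
  i=1: ✓ (witness j=3)
  i=2: ✗ (none in [4,4])
  i=3: ✗ (none in [5,5])
  i=4: ✓ (witness j=6)
  i=5: ✗ (none in [7,7])

0, 1, 4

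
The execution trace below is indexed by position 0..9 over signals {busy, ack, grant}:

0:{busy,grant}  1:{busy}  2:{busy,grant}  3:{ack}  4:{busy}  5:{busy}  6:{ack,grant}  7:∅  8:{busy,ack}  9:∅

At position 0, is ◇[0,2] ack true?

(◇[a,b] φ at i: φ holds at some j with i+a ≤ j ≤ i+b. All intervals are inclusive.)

Check ack at each j in [0,2]:
  j=0: false
  j=1: false
  j=2: false
No position in the window satisfies it → formula fails.

No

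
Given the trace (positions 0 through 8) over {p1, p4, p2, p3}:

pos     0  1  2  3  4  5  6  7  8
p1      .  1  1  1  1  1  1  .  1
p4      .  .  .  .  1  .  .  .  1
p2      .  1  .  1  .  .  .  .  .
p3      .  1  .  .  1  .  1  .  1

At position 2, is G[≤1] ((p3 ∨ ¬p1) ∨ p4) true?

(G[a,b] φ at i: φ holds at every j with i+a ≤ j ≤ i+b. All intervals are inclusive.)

Does not hold

Check ((p3 ∨ ¬p1) ∨ p4) at every j in [2,3]:
  j=2: false
  j=3: false
Fails at j=2 → formula fails.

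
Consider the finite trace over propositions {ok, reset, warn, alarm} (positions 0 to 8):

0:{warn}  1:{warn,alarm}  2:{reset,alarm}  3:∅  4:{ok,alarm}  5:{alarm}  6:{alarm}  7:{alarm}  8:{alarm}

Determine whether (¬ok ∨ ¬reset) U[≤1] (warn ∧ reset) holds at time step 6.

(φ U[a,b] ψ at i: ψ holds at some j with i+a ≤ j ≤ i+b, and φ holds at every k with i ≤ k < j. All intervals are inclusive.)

No

Need some j in [6,7] with (warn ∧ reset), and (¬ok ∨ ¬reset) at every k in [6,j-1].
  j=6: (warn ∧ reset) false.
  j=7: (warn ∧ reset) false.
No j in the window works → until fails.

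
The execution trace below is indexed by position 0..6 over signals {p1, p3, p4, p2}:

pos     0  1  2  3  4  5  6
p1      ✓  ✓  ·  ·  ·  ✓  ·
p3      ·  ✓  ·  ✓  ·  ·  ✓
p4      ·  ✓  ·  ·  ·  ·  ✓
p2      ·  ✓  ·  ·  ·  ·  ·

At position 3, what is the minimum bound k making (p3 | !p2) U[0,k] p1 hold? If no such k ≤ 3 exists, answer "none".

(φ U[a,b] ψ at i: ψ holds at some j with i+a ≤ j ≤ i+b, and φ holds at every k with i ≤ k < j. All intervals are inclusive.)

2

Need earliest j ≥ 3 with p1, and (p3 | !p2) at every k in [3,j-1].
  j=3: rhs fails.
  j=4: rhs fails.
  j=5: rhs holds; lhs holds on [3,4]. k = 2.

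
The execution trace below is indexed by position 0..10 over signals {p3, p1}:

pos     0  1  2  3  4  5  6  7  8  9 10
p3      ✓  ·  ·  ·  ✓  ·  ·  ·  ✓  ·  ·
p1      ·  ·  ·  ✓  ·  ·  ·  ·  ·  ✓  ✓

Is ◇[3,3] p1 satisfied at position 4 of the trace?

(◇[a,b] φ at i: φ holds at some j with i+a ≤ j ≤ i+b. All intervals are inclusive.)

Check p1 at each j in [7,7]:
  j=7: false
No position in the window satisfies it → formula fails.

Does not hold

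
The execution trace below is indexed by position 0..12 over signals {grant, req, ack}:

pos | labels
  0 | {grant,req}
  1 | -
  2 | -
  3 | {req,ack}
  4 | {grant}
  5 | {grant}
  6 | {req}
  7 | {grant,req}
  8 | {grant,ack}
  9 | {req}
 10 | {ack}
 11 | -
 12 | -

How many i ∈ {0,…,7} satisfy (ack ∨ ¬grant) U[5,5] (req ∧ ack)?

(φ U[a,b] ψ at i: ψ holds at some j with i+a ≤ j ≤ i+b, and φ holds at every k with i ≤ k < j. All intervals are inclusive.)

0

Evaluate at each i in [0,7]:
  i=0: ✗ (no rhs in [5,5])
  i=1: ✗ (no rhs in [6,6])
  i=2: ✗ (no rhs in [7,7])
  i=3: ✗ (no rhs in [8,8])
  i=4: ✗ (no rhs in [9,9])
  i=5: ✗ (no rhs in [10,10])
  i=6: ✗ (no rhs in [11,11])
  i=7: ✗ (no rhs in [12,12])
Positions where it holds: {} → 0.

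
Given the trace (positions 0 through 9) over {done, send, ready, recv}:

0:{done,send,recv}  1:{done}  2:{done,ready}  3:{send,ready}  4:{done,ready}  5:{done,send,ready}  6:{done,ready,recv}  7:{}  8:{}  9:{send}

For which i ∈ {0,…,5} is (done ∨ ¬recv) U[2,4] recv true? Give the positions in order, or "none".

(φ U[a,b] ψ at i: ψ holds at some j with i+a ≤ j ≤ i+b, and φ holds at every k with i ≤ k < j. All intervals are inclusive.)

Evaluate at each i in [0,5]:
  i=0: ✗ (no rhs in [2,4])
  i=1: ✗ (no rhs in [3,5])
  i=2: ✓ (rhs at j=6; lhs holds on [2,5])
  i=3: ✓ (rhs at j=6; lhs holds on [3,5])
  i=4: ✓ (rhs at j=6; lhs holds on [4,5])
  i=5: ✗ (no rhs in [7,9])

2, 3, 4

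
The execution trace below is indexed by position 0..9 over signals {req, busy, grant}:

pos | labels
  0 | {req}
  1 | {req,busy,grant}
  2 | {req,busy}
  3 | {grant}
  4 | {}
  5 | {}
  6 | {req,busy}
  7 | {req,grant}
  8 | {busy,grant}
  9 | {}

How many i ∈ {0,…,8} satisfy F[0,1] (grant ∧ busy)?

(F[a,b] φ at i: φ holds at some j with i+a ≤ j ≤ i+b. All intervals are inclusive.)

Evaluate at each i in [0,8]:
  i=0: ✓ (witness j=1)
  i=1: ✓ (witness j=1)
  i=2: ✗ (none in [2,3])
  i=3: ✗ (none in [3,4])
  i=4: ✗ (none in [4,5])
  i=5: ✗ (none in [5,6])
  i=6: ✗ (none in [6,7])
  i=7: ✓ (witness j=8)
  i=8: ✓ (witness j=8)
Positions where it holds: {0, 1, 7, 8} → 4.

4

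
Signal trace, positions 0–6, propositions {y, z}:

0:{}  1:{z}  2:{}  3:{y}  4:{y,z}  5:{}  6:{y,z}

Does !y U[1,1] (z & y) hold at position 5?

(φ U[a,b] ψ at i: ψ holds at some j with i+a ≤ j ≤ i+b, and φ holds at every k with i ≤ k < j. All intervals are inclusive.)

Need some j in [6,6] with (z & y), and !y at every k in [5,j-1].
  j=6: (z & y) holds; !y holds at every k in [5,5] → satisfied.

Yes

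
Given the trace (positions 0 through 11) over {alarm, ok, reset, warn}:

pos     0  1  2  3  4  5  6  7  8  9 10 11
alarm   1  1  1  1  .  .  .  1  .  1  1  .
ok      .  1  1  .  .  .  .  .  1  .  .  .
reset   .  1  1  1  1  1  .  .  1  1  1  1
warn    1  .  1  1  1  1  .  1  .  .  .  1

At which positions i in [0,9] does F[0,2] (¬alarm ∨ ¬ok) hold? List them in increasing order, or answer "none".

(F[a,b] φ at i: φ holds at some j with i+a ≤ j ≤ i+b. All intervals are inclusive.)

0, 1, 2, 3, 4, 5, 6, 7, 8, 9

Evaluate at each i in [0,9]:
  i=0: ✓ (witness j=0)
  i=1: ✓ (witness j=3)
  i=2: ✓ (witness j=3)
  i=3: ✓ (witness j=3)
  i=4: ✓ (witness j=4)
  i=5: ✓ (witness j=5)
  i=6: ✓ (witness j=6)
  i=7: ✓ (witness j=7)
  i=8: ✓ (witness j=8)
  i=9: ✓ (witness j=9)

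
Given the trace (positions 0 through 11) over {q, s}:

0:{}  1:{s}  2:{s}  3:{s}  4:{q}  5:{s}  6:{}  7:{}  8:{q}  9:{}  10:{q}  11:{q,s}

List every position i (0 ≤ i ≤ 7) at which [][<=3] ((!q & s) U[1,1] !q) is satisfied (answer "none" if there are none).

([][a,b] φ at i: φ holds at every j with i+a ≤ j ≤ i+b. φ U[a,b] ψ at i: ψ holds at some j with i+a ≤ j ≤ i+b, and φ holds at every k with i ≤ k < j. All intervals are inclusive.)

none

Evaluate at each i in [0,7]:
  i=0: ✗ (fails at j=0)
  i=1: ✗ (fails at j=3)
  i=2: ✗ (fails at j=3)
  i=3: ✗ (fails at j=3)
  i=4: ✗ (fails at j=4)
  i=5: ✗ (fails at j=6)
  i=6: ✗ (fails at j=6)
  i=7: ✗ (fails at j=7)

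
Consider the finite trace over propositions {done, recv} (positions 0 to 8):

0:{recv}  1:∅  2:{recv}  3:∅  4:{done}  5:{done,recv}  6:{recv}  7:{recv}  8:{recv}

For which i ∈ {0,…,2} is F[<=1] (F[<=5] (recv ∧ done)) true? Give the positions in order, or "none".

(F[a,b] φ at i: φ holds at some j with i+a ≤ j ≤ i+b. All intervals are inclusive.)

0, 1, 2

Evaluate at each i in [0,2]:
  i=0: ✓ (witness j=0)
  i=1: ✓ (witness j=1)
  i=2: ✓ (witness j=2)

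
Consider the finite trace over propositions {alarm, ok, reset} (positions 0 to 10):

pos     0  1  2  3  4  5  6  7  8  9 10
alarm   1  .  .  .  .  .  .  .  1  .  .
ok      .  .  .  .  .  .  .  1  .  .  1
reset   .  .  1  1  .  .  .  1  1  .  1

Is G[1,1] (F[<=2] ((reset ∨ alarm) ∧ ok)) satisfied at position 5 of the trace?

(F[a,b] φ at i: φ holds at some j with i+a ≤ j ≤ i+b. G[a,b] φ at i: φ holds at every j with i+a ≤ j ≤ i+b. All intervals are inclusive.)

Yes

Check F[<=2] ((reset ∨ alarm) ∧ ok) at every j in [6,6]:
  j=6: holds (witness at 7)
All positions satisfy it → formula holds.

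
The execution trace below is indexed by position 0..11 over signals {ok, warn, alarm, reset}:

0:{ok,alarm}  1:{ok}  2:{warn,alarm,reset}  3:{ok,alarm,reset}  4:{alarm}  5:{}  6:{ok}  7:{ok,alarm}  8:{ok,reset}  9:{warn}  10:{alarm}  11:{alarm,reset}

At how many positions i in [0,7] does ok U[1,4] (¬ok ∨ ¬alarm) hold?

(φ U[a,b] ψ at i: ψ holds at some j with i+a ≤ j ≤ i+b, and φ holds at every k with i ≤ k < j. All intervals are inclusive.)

5

Evaluate at each i in [0,7]:
  i=0: ✓ (rhs at j=1; lhs holds on [0,0])
  i=1: ✓ (rhs at j=2; lhs holds on [1,1])
  i=2: ✗ (lhs fails at k=2 before rhs at j=4)
  i=3: ✓ (rhs at j=4; lhs holds on [3,3])
  i=4: ✗ (lhs fails at k=4 before rhs at j=5)
  i=5: ✗ (lhs fails at k=5 before rhs at j=6)
  i=6: ✓ (rhs at j=8; lhs holds on [6,7])
  i=7: ✓ (rhs at j=8; lhs holds on [7,7])
Positions where it holds: {0, 1, 3, 6, 7} → 5.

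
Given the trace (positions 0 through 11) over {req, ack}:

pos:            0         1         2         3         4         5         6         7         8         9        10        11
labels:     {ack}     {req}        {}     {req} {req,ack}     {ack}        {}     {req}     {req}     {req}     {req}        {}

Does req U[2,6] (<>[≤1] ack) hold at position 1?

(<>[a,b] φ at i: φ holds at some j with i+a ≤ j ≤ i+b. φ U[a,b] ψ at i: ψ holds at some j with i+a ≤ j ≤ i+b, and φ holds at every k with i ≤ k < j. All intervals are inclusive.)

Need some j in [3,7] with <>[≤1] ack, and req at every k in [1,j-1].
  j=3: <>[≤1] ack holds, but req fails at k=2 → not this j.
  j=4: <>[≤1] ack holds, but req fails at k=2 → not this j.
  j=5: <>[≤1] ack holds, but req fails at k=2 → not this j.
  j=6: <>[≤1] ack — fails (none in [6,7]).
  j=7: <>[≤1] ack — fails (none in [7,8]).
No j in the window works → until fails.

Does not hold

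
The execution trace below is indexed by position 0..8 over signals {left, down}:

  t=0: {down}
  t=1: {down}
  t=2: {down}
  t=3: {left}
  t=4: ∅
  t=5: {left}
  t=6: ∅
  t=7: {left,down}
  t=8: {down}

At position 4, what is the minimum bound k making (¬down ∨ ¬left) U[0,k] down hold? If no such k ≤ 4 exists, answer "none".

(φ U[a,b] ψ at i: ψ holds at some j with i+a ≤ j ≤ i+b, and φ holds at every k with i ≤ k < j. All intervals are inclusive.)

3

Need earliest j ≥ 4 with down, and (¬down ∨ ¬left) at every k in [4,j-1].
  j=4: rhs fails.
  j=5: rhs fails.
  j=6: rhs fails.
  j=7: rhs holds; lhs holds on [4,6]. k = 3.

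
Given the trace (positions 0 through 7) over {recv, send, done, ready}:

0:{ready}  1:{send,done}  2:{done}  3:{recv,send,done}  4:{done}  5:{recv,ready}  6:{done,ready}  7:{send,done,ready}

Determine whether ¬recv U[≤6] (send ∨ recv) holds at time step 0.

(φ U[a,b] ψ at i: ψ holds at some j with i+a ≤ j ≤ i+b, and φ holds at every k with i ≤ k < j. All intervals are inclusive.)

True

Need some j in [0,6] with (send ∨ recv), and ¬recv at every k in [0,j-1].
  j=0: (send ∨ recv) false.
  j=1: (send ∨ recv) holds; ¬recv holds at every k in [0,0] → satisfied.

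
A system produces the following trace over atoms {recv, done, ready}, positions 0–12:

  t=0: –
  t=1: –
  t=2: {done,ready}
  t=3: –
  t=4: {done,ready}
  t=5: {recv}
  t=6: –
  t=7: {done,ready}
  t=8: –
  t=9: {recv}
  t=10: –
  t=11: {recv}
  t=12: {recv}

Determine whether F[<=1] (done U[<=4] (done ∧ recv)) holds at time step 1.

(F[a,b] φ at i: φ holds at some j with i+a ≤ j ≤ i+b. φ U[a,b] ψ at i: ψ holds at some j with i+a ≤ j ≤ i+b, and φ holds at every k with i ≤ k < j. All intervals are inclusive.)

Check (done U[<=4] (done ∧ recv)) at each j in [1,2]:
  j=1: fails
  j=2: fails
No position in the window satisfies it → formula fails.

No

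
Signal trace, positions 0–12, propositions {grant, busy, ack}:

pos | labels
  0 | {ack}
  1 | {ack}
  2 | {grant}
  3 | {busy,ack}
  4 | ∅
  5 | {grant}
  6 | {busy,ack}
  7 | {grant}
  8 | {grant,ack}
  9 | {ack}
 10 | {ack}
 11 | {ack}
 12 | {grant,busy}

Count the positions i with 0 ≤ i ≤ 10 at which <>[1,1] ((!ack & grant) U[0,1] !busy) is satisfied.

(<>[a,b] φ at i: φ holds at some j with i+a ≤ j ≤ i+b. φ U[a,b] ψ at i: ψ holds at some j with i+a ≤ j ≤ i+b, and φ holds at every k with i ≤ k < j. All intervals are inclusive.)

Evaluate at each i in [0,10]:
  i=0: ✓ (witness j=1)
  i=1: ✓ (witness j=2)
  i=2: ✗ (none in [3,3])
  i=3: ✓ (witness j=4)
  i=4: ✓ (witness j=5)
  i=5: ✗ (none in [6,6])
  i=6: ✓ (witness j=7)
  i=7: ✓ (witness j=8)
  i=8: ✓ (witness j=9)
  i=9: ✓ (witness j=10)
  i=10: ✓ (witness j=11)
Positions where it holds: {0, 1, 3, 4, 6, 7, 8, 9, 10} → 9.

9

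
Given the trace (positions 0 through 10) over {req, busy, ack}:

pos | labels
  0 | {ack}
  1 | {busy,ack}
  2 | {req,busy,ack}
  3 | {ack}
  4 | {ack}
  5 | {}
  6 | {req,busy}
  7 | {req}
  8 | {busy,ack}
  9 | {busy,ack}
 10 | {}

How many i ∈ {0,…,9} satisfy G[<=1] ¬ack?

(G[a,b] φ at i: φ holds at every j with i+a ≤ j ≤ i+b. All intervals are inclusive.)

2

Evaluate at each i in [0,9]:
  i=0: ✗ (fails at j=0)
  i=1: ✗ (fails at j=1)
  i=2: ✗ (fails at j=2)
  i=3: ✗ (fails at j=3)
  i=4: ✗ (fails at j=4)
  i=5: ✓ (all of [5,6])
  i=6: ✓ (all of [6,7])
  i=7: ✗ (fails at j=8)
  i=8: ✗ (fails at j=8)
  i=9: ✗ (fails at j=9)
Positions where it holds: {5, 6} → 2.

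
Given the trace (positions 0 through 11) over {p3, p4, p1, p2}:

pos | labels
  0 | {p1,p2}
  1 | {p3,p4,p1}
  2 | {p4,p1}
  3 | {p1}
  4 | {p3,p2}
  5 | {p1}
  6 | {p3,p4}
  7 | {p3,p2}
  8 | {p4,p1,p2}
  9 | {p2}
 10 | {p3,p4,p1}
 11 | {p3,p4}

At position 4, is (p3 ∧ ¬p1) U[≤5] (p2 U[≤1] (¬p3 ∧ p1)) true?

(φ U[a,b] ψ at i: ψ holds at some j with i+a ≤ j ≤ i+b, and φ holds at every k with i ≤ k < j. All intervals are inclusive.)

Need some j in [4,9] with (p2 U[≤1] (¬p3 ∧ p1)), and (p3 ∧ ¬p1) at every k in [4,j-1].
  j=4: (p2 U[≤1] (¬p3 ∧ p1)) holds; no prefix to check → satisfied.

Yes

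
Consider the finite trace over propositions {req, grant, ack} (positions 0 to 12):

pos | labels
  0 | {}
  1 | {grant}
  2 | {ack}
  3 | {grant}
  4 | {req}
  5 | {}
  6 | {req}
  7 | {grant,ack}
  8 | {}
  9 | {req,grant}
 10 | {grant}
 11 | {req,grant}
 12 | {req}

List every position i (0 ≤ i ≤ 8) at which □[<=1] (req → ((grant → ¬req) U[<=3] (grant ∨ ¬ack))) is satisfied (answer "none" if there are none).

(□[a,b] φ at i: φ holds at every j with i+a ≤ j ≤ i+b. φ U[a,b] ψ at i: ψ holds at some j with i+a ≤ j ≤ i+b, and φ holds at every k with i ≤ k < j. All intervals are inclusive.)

0, 1, 2, 3, 4, 5, 6, 7, 8

Evaluate at each i in [0,8]:
  i=0: ✓ (all of [0,1])
  i=1: ✓ (all of [1,2])
  i=2: ✓ (all of [2,3])
  i=3: ✓ (all of [3,4])
  i=4: ✓ (all of [4,5])
  i=5: ✓ (all of [5,6])
  i=6: ✓ (all of [6,7])
  i=7: ✓ (all of [7,8])
  i=8: ✓ (all of [8,9])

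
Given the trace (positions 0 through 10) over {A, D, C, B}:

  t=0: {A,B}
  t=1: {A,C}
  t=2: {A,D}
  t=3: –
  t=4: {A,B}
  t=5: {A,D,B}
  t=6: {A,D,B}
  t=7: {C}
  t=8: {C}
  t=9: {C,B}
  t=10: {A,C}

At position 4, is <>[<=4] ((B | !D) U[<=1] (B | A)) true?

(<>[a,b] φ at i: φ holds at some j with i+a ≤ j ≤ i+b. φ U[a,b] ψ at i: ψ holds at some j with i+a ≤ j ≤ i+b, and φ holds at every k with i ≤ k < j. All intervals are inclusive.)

Check ((B | !D) U[<=1] (B | A)) at each j in [4,8]:
  j=4: holds
  j=5: holds
  j=6: holds
  j=7: fails
  j=8: holds
Found at j=4 → formula holds.

Holds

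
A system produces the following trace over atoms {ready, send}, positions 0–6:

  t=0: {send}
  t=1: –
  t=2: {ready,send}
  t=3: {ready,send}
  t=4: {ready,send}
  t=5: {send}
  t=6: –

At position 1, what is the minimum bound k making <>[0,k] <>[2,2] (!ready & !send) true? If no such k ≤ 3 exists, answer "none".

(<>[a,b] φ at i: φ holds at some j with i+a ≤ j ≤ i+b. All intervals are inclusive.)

3

Scan j = 1,2,… for <>[2,2] (!ready & !send):
  j=1: fails
  j=2: fails
  j=3: fails
  j=4: holds
First hit at j=4, so smallest k = 4-1 = 3.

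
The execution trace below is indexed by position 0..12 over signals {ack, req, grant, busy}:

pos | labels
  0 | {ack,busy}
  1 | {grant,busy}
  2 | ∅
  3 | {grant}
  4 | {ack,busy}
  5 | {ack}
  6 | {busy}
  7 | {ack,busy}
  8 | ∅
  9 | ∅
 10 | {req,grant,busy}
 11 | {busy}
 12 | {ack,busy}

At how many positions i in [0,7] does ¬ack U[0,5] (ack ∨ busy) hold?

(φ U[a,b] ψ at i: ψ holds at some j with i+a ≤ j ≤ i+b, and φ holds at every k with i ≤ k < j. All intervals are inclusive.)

Evaluate at each i in [0,7]:
  i=0: ✓ (rhs at j=0)
  i=1: ✓ (rhs at j=1)
  i=2: ✓ (rhs at j=4; lhs holds on [2,3])
  i=3: ✓ (rhs at j=4; lhs holds on [3,3])
  i=4: ✓ (rhs at j=4)
  i=5: ✓ (rhs at j=5)
  i=6: ✓ (rhs at j=6)
  i=7: ✓ (rhs at j=7)
Positions where it holds: {0, 1, 2, 3, 4, 5, 6, 7} → 8.

8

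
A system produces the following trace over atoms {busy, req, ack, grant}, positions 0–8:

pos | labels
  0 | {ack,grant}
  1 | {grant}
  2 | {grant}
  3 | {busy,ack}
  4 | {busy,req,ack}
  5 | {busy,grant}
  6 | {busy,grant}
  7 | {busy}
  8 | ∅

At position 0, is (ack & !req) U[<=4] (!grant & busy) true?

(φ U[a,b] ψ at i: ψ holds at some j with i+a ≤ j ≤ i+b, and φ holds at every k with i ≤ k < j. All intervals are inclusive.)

Does not hold

Need some j in [0,4] with (!grant & busy), and (ack & !req) at every k in [0,j-1].
  j=0: (!grant & busy) false.
  j=1: (!grant & busy) false.
  j=2: (!grant & busy) false.
  j=3: (!grant & busy) holds, but (ack & !req) fails at k=1 → not this j.
  j=4: (!grant & busy) holds, but (ack & !req) fails at k=1 → not this j.
No j in the window works → until fails.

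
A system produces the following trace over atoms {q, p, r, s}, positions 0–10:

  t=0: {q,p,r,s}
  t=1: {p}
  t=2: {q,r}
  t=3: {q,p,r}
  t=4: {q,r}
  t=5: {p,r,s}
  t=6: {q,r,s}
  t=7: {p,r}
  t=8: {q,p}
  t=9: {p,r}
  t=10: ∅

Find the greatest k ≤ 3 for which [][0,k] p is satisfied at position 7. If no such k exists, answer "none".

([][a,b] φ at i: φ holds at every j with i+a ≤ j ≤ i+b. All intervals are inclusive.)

2

p must hold from j=7 onward; find where it first fails.
  j=7: holds
  j=8: holds
  j=9: holds
  j=10: fails
Holds on [7,9], so largest k = 2.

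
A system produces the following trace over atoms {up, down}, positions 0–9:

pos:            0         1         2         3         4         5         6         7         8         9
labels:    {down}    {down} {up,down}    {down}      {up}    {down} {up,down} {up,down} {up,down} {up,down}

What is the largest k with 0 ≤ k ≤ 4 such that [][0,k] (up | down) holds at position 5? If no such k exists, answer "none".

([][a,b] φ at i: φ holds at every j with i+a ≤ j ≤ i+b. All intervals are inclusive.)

4

(up | down) must hold from j=5 onward; find where it first fails.
  j=5: holds
  j=6: holds
  j=7: holds
  j=8: holds
  j=9: holds
Holds through j=9; largest k = 4.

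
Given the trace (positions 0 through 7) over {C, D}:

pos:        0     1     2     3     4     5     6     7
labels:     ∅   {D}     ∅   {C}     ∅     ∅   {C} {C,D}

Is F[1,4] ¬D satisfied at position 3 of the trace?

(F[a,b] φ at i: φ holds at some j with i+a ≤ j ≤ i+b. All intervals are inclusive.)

Check ¬D at each j in [4,7]:
  j=4: true
  j=5: true
  j=6: true
  j=7: false
Found at j=4 → formula holds.

Yes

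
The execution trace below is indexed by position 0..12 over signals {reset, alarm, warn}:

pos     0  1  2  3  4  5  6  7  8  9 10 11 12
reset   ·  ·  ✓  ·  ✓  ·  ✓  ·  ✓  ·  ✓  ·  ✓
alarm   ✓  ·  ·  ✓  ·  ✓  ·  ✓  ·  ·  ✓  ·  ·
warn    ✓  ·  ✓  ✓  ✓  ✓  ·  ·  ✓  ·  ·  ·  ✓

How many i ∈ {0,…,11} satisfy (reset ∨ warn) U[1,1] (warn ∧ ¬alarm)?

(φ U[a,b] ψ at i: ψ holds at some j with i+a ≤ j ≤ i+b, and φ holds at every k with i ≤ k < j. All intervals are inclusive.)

Evaluate at each i in [0,11]:
  i=0: ✗ (no rhs in [1,1])
  i=1: ✗ (lhs fails at k=1 before rhs at j=2)
  i=2: ✗ (no rhs in [3,3])
  i=3: ✓ (rhs at j=4; lhs holds on [3,3])
  i=4: ✗ (no rhs in [5,5])
  i=5: ✗ (no rhs in [6,6])
  i=6: ✗ (no rhs in [7,7])
  i=7: ✗ (lhs fails at k=7 before rhs at j=8)
  i=8: ✗ (no rhs in [9,9])
  i=9: ✗ (no rhs in [10,10])
  i=10: ✗ (no rhs in [11,11])
  i=11: ✗ (lhs fails at k=11 before rhs at j=12)
Positions where it holds: {3} → 1.

1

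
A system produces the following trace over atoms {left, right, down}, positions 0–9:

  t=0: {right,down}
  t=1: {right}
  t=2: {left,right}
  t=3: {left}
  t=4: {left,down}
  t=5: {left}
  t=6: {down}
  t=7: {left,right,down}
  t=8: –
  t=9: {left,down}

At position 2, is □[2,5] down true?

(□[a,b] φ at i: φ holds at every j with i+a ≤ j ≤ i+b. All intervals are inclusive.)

No

Check down at every j in [4,7]:
  j=4: true
  j=5: false
  j=6: true
  j=7: true
Fails at j=5 → formula fails.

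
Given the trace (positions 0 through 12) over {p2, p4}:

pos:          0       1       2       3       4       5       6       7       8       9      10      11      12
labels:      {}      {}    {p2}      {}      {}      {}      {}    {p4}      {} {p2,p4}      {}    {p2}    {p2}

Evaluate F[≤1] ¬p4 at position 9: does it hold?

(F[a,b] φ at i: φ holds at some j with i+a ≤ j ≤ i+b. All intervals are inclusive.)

Check ¬p4 at each j in [9,10]:
  j=9: false
  j=10: true
Found at j=10 → formula holds.

Holds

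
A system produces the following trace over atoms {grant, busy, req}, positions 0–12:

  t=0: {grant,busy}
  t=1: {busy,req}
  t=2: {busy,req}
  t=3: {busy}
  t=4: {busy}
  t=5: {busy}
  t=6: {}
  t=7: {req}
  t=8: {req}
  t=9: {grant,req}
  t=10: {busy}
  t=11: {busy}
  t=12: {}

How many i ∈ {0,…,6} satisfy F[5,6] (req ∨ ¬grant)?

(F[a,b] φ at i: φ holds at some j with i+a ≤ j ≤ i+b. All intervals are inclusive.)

Evaluate at each i in [0,6]:
  i=0: ✓ (witness j=5)
  i=1: ✓ (witness j=6)
  i=2: ✓ (witness j=7)
  i=3: ✓ (witness j=8)
  i=4: ✓ (witness j=9)
  i=5: ✓ (witness j=10)
  i=6: ✓ (witness j=11)
Positions where it holds: {0, 1, 2, 3, 4, 5, 6} → 7.

7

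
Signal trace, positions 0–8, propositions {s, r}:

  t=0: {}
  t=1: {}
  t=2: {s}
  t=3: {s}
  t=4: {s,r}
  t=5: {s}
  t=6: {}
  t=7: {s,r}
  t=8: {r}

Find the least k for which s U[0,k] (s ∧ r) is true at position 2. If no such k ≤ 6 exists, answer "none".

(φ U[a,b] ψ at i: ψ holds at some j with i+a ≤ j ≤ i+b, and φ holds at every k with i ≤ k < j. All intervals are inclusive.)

2

Need earliest j ≥ 2 with (s ∧ r), and s at every k in [2,j-1].
  j=2: rhs fails.
  j=3: rhs fails.
  j=4: rhs holds; lhs holds on [2,3]. k = 2.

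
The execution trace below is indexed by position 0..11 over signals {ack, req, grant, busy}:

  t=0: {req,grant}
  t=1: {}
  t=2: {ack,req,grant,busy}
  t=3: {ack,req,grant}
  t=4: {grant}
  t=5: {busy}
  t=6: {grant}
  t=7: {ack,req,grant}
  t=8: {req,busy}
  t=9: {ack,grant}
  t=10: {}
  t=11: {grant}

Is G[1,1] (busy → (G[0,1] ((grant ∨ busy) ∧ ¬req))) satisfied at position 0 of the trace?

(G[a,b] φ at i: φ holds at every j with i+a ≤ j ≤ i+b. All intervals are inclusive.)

Holds

Check (busy → (G[0,1] ((grant ∨ busy) ∧ ¬req))) at every j in [1,1]:
  j=1: antecedent false → ✓
All positions satisfy it → formula holds.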